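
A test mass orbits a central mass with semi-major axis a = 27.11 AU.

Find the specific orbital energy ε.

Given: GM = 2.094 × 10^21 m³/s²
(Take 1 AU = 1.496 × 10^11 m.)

Convert to SI: a = 27.11 AU = 4.05566e+12 m.
ε = −GM / (2a).
ε = −2.094e+21 / (2 · 4.05566e+12) J/kg ≈ -2.582e+08 J/kg = -258.2 MJ/kg.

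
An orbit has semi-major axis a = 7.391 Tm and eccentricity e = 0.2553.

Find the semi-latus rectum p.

Convert to SI: a = 7.391 Tm = 7.391e+12 m.
p = a (1 − e²).
p = 7.391e+12 · (1 − (0.2553)²) = 7.391e+12 · 0.934822 ≈ 6.909e+12 m = 6.909 Tm.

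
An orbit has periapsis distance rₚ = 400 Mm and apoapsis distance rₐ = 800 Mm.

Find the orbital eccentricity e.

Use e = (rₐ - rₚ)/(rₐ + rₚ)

Convert to SI: rₚ = 400 Mm = 4e+08 m; rₐ = 800 Mm = 8e+08 m.
e = (rₐ − rₚ) / (rₐ + rₚ).
e = (8e+08 − 4e+08) / (8e+08 + 4e+08) = 4e+08 / 1.2e+09 ≈ 0.3333.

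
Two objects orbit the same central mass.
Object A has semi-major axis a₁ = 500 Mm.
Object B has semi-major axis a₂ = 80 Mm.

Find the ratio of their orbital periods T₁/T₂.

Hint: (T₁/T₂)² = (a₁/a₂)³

Convert to SI: a₁ = 500 Mm = 5e+08 m; a₂ = 80 Mm = 8e+07 m.
From Kepler's third law, (T₁/T₂)² = (a₁/a₂)³, so T₁/T₂ = (a₁/a₂)^(3/2).
a₁/a₂ = 5e+08 / 8e+07 = 6.25.
T₁/T₂ = (6.25)^(3/2) ≈ 15.62.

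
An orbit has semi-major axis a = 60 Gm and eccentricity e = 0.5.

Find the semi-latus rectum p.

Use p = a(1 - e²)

Convert to SI: a = 60 Gm = 6e+10 m.
p = a (1 − e²).
p = 6e+10 · (1 − (0.5)²) = 6e+10 · 0.75 ≈ 4.5e+10 m = 45 Gm.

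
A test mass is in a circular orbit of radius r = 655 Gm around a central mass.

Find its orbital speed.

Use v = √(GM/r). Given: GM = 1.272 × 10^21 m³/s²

Convert to SI: r = 655 Gm = 6.55e+11 m.
For a circular orbit, gravity supplies the centripetal force, so v = √(GM / r).
v = √(1.272e+21 / 6.55e+11) m/s ≈ 4.407e+04 m/s = 44.07 km/s.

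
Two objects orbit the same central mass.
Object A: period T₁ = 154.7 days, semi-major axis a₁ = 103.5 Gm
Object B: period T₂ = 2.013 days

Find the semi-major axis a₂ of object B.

Convert to SI: T₁ = 154.7 days = 1.33661e+07 s; a₁ = 103.5 Gm = 1.035e+11 m; T₂ = 2.013 days = 173923 s.
Kepler's third law: (T₁/T₂)² = (a₁/a₂)³ ⇒ a₂ = a₁ · (T₂/T₁)^(2/3).
T₂/T₁ = 173923 / 1.33661e+07 = 0.0130123.
a₂ = 1.035e+11 · (0.0130123)^(2/3) m ≈ 5.726e+09 m = 5.726 Gm.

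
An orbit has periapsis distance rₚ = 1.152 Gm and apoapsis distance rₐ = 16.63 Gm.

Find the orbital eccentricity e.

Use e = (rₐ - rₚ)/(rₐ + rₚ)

Convert to SI: rₚ = 1.152 Gm = 1.152e+09 m; rₐ = 16.63 Gm = 1.663e+10 m.
e = (rₐ − rₚ) / (rₐ + rₚ).
e = (1.663e+10 − 1.152e+09) / (1.663e+10 + 1.152e+09) = 1.5478e+10 / 1.7782e+10 ≈ 0.8704.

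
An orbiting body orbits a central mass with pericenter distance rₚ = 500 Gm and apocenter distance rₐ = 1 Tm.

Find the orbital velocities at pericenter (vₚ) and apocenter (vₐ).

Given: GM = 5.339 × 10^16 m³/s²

Convert to SI: rₚ = 500 Gm = 5e+11 m; rₐ = 1 Tm = 1e+12 m.
Use the vis-viva equation v² = GM(2/r − 1/a) with a = (rₚ + rₐ)/2 = (5e+11 + 1e+12)/2 = 7.5e+11 m.
vₚ = √(GM · (2/rₚ − 1/a)) = √(5.339e+16 · (2/5e+11 − 1/7.5e+11)) m/s ≈ 377.3 m/s = 377.3 m/s.
vₐ = √(GM · (2/rₐ − 1/a)) = √(5.339e+16 · (2/1e+12 − 1/7.5e+11)) m/s ≈ 188.7 m/s = 188.7 m/s.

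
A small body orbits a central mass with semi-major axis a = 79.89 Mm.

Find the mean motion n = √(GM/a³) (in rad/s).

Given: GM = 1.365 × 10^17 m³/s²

Convert to SI: a = 79.89 Mm = 7.989e+07 m.
n = √(GM / a³).
n = √(1.365e+17 / (7.989e+07)³) rad/s ≈ 0.0005174 rad/s.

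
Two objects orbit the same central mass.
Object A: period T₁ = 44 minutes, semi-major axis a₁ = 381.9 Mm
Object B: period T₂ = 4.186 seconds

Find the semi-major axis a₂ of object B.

Convert to SI: T₁ = 44 minutes = 2640 s; a₁ = 381.9 Mm = 3.819e+08 m.
Kepler's third law: (T₁/T₂)² = (a₁/a₂)³ ⇒ a₂ = a₁ · (T₂/T₁)^(2/3).
T₂/T₁ = 4.186 / 2640 = 0.00158561.
a₂ = 3.819e+08 · (0.00158561)^(2/3) m ≈ 5.193e+06 m = 5.193 Mm.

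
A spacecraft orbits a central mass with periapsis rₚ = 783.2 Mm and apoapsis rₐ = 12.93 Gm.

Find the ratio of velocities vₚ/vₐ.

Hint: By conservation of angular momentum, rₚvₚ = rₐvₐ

Convert to SI: rₚ = 783.2 Mm = 7.832e+08 m; rₐ = 12.93 Gm = 1.293e+10 m.
Conservation of angular momentum gives rₚvₚ = rₐvₐ, so vₚ/vₐ = rₐ/rₚ.
vₚ/vₐ = 1.293e+10 / 7.832e+08 ≈ 16.51.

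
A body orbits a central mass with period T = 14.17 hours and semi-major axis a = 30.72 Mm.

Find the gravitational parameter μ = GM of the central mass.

Convert to SI: T = 14.17 hours = 51012 s; a = 30.72 Mm = 3.072e+07 m.
GM = 4π² · a³ / T².
GM = 4π² · (3.072e+07)³ / (51012)² m³/s² ≈ 4.398e+14 m³/s² = 4.398 × 10^14 m³/s².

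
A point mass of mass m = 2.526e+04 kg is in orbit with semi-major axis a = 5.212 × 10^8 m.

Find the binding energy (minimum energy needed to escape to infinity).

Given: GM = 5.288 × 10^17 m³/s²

Total orbital energy is E = −GMm/(2a); binding energy is E_bind = −E = GMm/(2a).
E_bind = 5.288e+17 · 2.526e+04 / (2 · 5.212e+08) J ≈ 1.281e+13 J = 12.81 TJ.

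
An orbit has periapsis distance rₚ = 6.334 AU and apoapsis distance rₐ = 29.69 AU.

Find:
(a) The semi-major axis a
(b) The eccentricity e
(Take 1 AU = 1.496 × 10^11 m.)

Convert to SI: rₚ = 6.334 AU = 9.47566e+11 m; rₐ = 29.69 AU = 4.44162e+12 m.
(a) a = (rₚ + rₐ) / 2 = (9.47566e+11 + 4.44162e+12) / 2 ≈ 2.695e+12 m = 18.01 AU.
(b) e = (rₐ − rₚ) / (rₐ + rₚ) = (4.44162e+12 − 9.47566e+11) / (4.44162e+12 + 9.47566e+11) ≈ 0.6483.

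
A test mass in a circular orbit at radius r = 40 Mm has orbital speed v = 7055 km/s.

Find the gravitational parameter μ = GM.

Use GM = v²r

Convert to SI: r = 40 Mm = 4e+07 m; v = 7055 km/s = 7.055e+06 m/s.
For a circular orbit v² = GM/r, so GM = v² · r.
GM = (7.055e+06)² · 4e+07 m³/s² ≈ 1.991e+21 m³/s² = 1.991 × 10^21 m³/s².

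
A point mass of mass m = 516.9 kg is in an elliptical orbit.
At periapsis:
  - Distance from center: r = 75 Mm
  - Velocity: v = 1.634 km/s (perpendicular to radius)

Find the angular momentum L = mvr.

Convert to SI: r = 75 Mm = 7.5e+07 m; v = 1.634 km/s = 1634 m/s.
Since v is perpendicular to r, L = m · v · r.
L = 516.9 · 1634 · 7.5e+07 kg·m²/s ≈ 6.335e+13 kg·m²/s.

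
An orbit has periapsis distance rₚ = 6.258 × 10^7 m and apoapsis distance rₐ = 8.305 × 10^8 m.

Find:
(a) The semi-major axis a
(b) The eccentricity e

(a) a = (rₚ + rₐ) / 2 = (6.258e+07 + 8.305e+08) / 2 ≈ 4.465e+08 m = 4.465 × 10^8 m.
(b) e = (rₐ − rₚ) / (rₐ + rₚ) = (8.305e+08 − 6.258e+07) / (8.305e+08 + 6.258e+07) ≈ 0.8599.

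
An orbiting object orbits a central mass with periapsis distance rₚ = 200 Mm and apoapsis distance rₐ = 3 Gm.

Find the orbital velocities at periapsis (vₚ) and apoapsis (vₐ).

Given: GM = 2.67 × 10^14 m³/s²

Convert to SI: rₚ = 200 Mm = 2e+08 m; rₐ = 3 Gm = 3e+09 m.
Use the vis-viva equation v² = GM(2/r − 1/a) with a = (rₚ + rₐ)/2 = (2e+08 + 3e+09)/2 = 1.6e+09 m.
vₚ = √(GM · (2/rₚ − 1/a)) = √(2.67e+14 · (2/2e+08 − 1/1.6e+09)) m/s ≈ 1582 m/s = 1.582 km/s.
vₐ = √(GM · (2/rₐ − 1/a)) = √(2.67e+14 · (2/3e+09 − 1/1.6e+09)) m/s ≈ 105.5 m/s = 105.5 m/s.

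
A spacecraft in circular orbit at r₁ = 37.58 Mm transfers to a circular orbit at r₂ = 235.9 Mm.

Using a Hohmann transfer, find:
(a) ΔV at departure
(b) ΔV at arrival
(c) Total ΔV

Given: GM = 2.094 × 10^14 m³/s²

Convert to SI: r₁ = 37.58 Mm = 3.758e+07 m; r₂ = 235.9 Mm = 2.359e+08 m.
Transfer semi-major axis: a_t = (r₁ + r₂)/2 = (3.758e+07 + 2.359e+08)/2 = 1.3674e+08 m.
Circular speeds: v₁ = √(GM/r₁) = 2360.53 m/s, v₂ = √(GM/r₂) = 942.159 m/s.
Transfer speeds (vis-viva v² = GM(2/r − 1/a_t)): v₁ᵗ = 3100.46 m/s, v₂ᵗ = 493.918 m/s.
(a) ΔV₁ = |v₁ᵗ − v₁| ≈ 739.9 m/s = 739.9 m/s.
(b) ΔV₂ = |v₂ − v₂ᵗ| ≈ 448.2 m/s = 448.2 m/s.
(c) ΔV_total = ΔV₁ + ΔV₂ ≈ 1188 m/s = 1.188 km/s.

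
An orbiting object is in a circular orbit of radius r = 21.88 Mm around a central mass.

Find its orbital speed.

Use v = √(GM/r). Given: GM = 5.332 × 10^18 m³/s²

Convert to SI: r = 21.88 Mm = 2.188e+07 m.
For a circular orbit, gravity supplies the centripetal force, so v = √(GM / r).
v = √(5.332e+18 / 2.188e+07) m/s ≈ 4.937e+05 m/s = 493.7 km/s.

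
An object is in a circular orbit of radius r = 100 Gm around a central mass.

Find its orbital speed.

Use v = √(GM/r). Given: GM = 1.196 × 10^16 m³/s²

Convert to SI: r = 100 Gm = 1e+11 m.
For a circular orbit, gravity supplies the centripetal force, so v = √(GM / r).
v = √(1.196e+16 / 1e+11) m/s ≈ 345.8 m/s = 345.8 m/s.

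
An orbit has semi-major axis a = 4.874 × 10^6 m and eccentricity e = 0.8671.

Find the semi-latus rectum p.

p = a (1 − e²).
p = 4.874e+06 · (1 − (0.8671)²) = 4.874e+06 · 0.248138 ≈ 1.209e+06 m = 1.209 × 10^6 m.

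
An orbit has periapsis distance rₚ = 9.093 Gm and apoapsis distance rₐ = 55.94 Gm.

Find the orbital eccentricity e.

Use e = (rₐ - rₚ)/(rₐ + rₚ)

Convert to SI: rₚ = 9.093 Gm = 9.093e+09 m; rₐ = 55.94 Gm = 5.594e+10 m.
e = (rₐ − rₚ) / (rₐ + rₚ).
e = (5.594e+10 − 9.093e+09) / (5.594e+10 + 9.093e+09) = 4.6847e+10 / 6.5033e+10 ≈ 0.7204.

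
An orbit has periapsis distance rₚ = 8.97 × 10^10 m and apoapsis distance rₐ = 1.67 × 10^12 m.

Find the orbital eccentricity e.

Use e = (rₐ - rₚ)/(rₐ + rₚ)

e = (rₐ − rₚ) / (rₐ + rₚ).
e = (1.67e+12 − 8.97e+10) / (1.67e+12 + 8.97e+10) = 1.5803e+12 / 1.7597e+12 ≈ 0.8981.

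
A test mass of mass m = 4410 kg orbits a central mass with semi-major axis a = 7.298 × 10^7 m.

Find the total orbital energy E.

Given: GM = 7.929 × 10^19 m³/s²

E = −GMm / (2a).
E = −7.929e+19 · 4410 / (2 · 7.298e+07) J ≈ -2.396e+15 J = -2.396 PJ.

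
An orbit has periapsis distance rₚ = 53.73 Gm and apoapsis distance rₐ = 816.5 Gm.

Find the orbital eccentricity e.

Convert to SI: rₚ = 53.73 Gm = 5.373e+10 m; rₐ = 816.5 Gm = 8.165e+11 m.
e = (rₐ − rₚ) / (rₐ + rₚ).
e = (8.165e+11 − 5.373e+10) / (8.165e+11 + 5.373e+10) = 7.6277e+11 / 8.7023e+11 ≈ 0.8765.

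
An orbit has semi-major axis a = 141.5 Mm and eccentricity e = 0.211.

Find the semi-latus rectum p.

Convert to SI: a = 141.5 Mm = 1.415e+08 m.
p = a (1 − e²).
p = 1.415e+08 · (1 − (0.211)²) = 1.415e+08 · 0.955479 ≈ 1.352e+08 m = 135.2 Mm.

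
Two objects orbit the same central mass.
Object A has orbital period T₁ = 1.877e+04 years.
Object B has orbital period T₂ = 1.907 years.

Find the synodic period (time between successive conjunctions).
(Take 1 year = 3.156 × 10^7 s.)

Convert to SI: T₁ = 1.877e+04 years = 5.92381e+11 s; T₂ = 1.907 years = 6.01849e+07 s.
T_syn = |T₁ · T₂ / (T₁ − T₂)|.
T_syn = |5.92381e+11 · 6.01849e+07 / (5.92381e+11 − 6.01849e+07)| s ≈ 6.019e+07 s = 1.907 years.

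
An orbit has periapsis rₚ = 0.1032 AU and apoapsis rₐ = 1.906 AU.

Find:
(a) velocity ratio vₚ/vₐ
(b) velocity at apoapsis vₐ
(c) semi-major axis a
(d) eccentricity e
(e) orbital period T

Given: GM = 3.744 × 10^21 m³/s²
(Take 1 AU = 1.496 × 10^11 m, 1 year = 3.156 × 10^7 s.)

Convert to SI: rₚ = 0.1032 AU = 1.54387e+10 m; rₐ = 1.906 AU = 2.85138e+11 m.
(a) Conservation of angular momentum (rₚvₚ = rₐvₐ) gives vₚ/vₐ = rₐ/rₚ = 2.85138e+11/1.54387e+10 ≈ 18.47
(b) With a = (rₚ + rₐ)/2 = 1.50288e+11 m, vₐ = √(GM (2/rₐ − 1/a)) = √(3.744e+21 · (2/2.85138e+11 − 1/1.50288e+11)) m/s ≈ 3.673e+04 m/s
(c) a = (rₚ + rₐ)/2 = (1.54387e+10 + 2.85138e+11)/2 ≈ 1.503e+11 m
(d) e = (rₐ − rₚ)/(rₐ + rₚ) = (2.85138e+11 − 1.54387e+10)/(2.85138e+11 + 1.54387e+10) ≈ 0.8973
(e) With a = (rₚ + rₐ)/2 = 1.50288e+11 m, T = 2π √(a³/GM) = 2π √((1.50288e+11)³/3.744e+21) s ≈ 5.983e+06 s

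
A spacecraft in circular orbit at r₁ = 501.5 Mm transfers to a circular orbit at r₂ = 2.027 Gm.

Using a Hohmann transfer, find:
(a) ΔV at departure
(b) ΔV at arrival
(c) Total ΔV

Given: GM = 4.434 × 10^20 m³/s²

Convert to SI: r₁ = 501.5 Mm = 5.015e+08 m; r₂ = 2.027 Gm = 2.027e+09 m.
Transfer semi-major axis: a_t = (r₁ + r₂)/2 = (5.015e+08 + 2.027e+09)/2 = 1.26425e+09 m.
Circular speeds: v₁ = √(GM/r₁) = 940291 m/s, v₂ = √(GM/r₂) = 467704 m/s.
Transfer speeds (vis-viva v² = GM(2/r − 1/a_t)): v₁ᵗ = 1.19062e+06 m/s, v₂ᵗ = 294571 m/s.
(a) ΔV₁ = |v₁ᵗ − v₁| ≈ 2.503e+05 m/s = 250.3 km/s.
(b) ΔV₂ = |v₂ − v₂ᵗ| ≈ 1.731e+05 m/s = 173.1 km/s.
(c) ΔV_total = ΔV₁ + ΔV₂ ≈ 4.235e+05 m/s = 423.5 km/s.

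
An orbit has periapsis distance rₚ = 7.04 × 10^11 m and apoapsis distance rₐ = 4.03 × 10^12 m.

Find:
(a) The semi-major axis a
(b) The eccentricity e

(a) a = (rₚ + rₐ) / 2 = (7.04e+11 + 4.03e+12) / 2 ≈ 2.367e+12 m = 2.367 × 10^12 m.
(b) e = (rₐ − rₚ) / (rₐ + rₚ) = (4.03e+12 − 7.04e+11) / (4.03e+12 + 7.04e+11) ≈ 0.7026.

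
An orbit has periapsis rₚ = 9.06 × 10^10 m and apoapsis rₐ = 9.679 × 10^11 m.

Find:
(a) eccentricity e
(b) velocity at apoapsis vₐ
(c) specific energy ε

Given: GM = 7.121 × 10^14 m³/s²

(a) e = (rₐ − rₚ)/(rₐ + rₚ) = (9.679e+11 − 9.06e+10)/(9.679e+11 + 9.06e+10) ≈ 0.8288
(b) With a = (rₚ + rₐ)/2 = 5.2925e+11 m, vₐ = √(GM (2/rₐ − 1/a)) = √(7.121e+14 · (2/9.679e+11 − 1/5.2925e+11)) m/s ≈ 11.22 m/s
(c) With a = (rₚ + rₐ)/2 = 5.2925e+11 m, ε = −GM/(2a) = −7.121e+14/(2 · 5.2925e+11) J/kg ≈ -672.7 J/kg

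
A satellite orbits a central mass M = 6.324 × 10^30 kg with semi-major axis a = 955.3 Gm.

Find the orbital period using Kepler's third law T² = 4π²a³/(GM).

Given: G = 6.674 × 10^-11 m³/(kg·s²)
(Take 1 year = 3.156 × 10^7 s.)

Convert to SI: a = 955.3 Gm = 9.553e+11 m.
GM = G · M = 6.674e-11 · 6.324e+30 = 4.22064e+20 m³/s².
Kepler's third law: T = 2π √(a³ / GM).
Substituting a = 9.553e+11 m and GM = 4.22064e+20 m³/s²:
T = 2π √((9.553e+11)³ / 4.22064e+20) s
T ≈ 2.856e+08 s = 9.048 years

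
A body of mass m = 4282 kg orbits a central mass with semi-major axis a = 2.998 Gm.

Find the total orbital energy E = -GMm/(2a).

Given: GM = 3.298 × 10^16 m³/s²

Convert to SI: a = 2.998 Gm = 2.998e+09 m.
E = −GMm / (2a).
E = −3.298e+16 · 4282 / (2 · 2.998e+09) J ≈ -2.355e+10 J = -23.55 GJ.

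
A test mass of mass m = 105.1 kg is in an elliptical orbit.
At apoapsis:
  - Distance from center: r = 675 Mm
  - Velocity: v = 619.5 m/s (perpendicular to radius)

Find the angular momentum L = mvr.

Convert to SI: r = 675 Mm = 6.75e+08 m.
Since v is perpendicular to r, L = m · v · r.
L = 105.1 · 619.5 · 6.75e+08 kg·m²/s ≈ 4.395e+13 kg·m²/s.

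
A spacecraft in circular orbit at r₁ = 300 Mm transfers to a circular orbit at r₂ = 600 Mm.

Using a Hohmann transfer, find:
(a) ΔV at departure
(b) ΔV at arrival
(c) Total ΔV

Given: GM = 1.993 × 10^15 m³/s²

Convert to SI: r₁ = 300 Mm = 3e+08 m; r₂ = 600 Mm = 6e+08 m.
Transfer semi-major axis: a_t = (r₁ + r₂)/2 = (3e+08 + 6e+08)/2 = 4.5e+08 m.
Circular speeds: v₁ = √(GM/r₁) = 2577.47 m/s, v₂ = √(GM/r₂) = 1822.54 m/s.
Transfer speeds (vis-viva v² = GM(2/r − 1/a_t)): v₁ᵗ = 2976.2 m/s, v₂ᵗ = 1488.1 m/s.
(a) ΔV₁ = |v₁ᵗ − v₁| ≈ 398.7 m/s = 398.7 m/s.
(b) ΔV₂ = |v₂ − v₂ᵗ| ≈ 334.4 m/s = 334.4 m/s.
(c) ΔV_total = ΔV₁ + ΔV₂ ≈ 733.2 m/s = 733.2 m/s.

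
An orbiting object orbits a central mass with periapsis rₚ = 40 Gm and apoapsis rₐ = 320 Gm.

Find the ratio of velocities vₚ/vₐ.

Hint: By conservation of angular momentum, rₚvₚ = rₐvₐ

Convert to SI: rₚ = 40 Gm = 4e+10 m; rₐ = 320 Gm = 3.2e+11 m.
Conservation of angular momentum gives rₚvₚ = rₐvₐ, so vₚ/vₐ = rₐ/rₚ.
vₚ/vₐ = 3.2e+11 / 4e+10 ≈ 8.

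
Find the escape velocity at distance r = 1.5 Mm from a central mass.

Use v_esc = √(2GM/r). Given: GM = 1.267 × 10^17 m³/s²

Convert to SI: r = 1.5 Mm = 1.5e+06 m.
Escape velocity comes from setting total energy to zero: ½v² − GM/r = 0 ⇒ v_esc = √(2GM / r).
v_esc = √(2 · 1.267e+17 / 1.5e+06) m/s ≈ 4.11e+05 m/s = 411 km/s.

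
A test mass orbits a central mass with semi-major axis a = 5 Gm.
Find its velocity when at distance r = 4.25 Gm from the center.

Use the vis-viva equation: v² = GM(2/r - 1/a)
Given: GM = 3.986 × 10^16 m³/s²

Convert to SI: a = 5 Gm = 5e+09 m; r = 4.25 Gm = 4.25e+09 m.
Vis-viva: v = √(GM · (2/r − 1/a)).
2/r − 1/a = 2/4.25e+09 − 1/5e+09 = 2.70588e-10 m⁻¹.
v = √(3.986e+16 · 2.70588e-10) m/s ≈ 3284 m/s = 3.284 km/s.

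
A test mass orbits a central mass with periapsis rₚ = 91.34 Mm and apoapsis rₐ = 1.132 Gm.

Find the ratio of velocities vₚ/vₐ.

Convert to SI: rₚ = 91.34 Mm = 9.134e+07 m; rₐ = 1.132 Gm = 1.132e+09 m.
Conservation of angular momentum gives rₚvₚ = rₐvₐ, so vₚ/vₐ = rₐ/rₚ.
vₚ/vₐ = 1.132e+09 / 9.134e+07 ≈ 12.39.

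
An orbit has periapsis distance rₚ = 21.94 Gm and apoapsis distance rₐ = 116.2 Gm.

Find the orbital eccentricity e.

Convert to SI: rₚ = 21.94 Gm = 2.194e+10 m; rₐ = 116.2 Gm = 1.162e+11 m.
e = (rₐ − rₚ) / (rₐ + rₚ).
e = (1.162e+11 − 2.194e+10) / (1.162e+11 + 2.194e+10) = 9.426e+10 / 1.3814e+11 ≈ 0.6824.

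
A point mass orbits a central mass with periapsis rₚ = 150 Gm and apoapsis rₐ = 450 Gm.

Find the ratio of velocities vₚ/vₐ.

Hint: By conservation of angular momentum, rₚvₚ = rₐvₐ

Convert to SI: rₚ = 150 Gm = 1.5e+11 m; rₐ = 450 Gm = 4.5e+11 m.
Conservation of angular momentum gives rₚvₚ = rₐvₐ, so vₚ/vₐ = rₐ/rₚ.
vₚ/vₐ = 4.5e+11 / 1.5e+11 ≈ 3.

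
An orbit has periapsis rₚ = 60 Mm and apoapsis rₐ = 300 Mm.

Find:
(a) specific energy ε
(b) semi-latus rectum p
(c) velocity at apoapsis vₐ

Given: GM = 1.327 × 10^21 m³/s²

Convert to SI: rₚ = 60 Mm = 6e+07 m; rₐ = 300 Mm = 3e+08 m.
(a) With a = (rₚ + rₐ)/2 = 1.8e+08 m, ε = −GM/(2a) = −1.327e+21/(2 · 1.8e+08) J/kg ≈ -3.686e+12 J/kg
(b) From a = (rₚ + rₐ)/2 = 1.8e+08 m and e = (rₐ − rₚ)/(rₐ + rₚ) = 0.666667, p = a(1 − e²) = 1.8e+08 · (1 − (0.666667)²) ≈ 1e+08 m
(c) With a = (rₚ + rₐ)/2 = 1.8e+08 m, vₐ = √(GM (2/rₐ − 1/a)) = √(1.327e+21 · (2/3e+08 − 1/1.8e+08)) m/s ≈ 1.214e+06 m/s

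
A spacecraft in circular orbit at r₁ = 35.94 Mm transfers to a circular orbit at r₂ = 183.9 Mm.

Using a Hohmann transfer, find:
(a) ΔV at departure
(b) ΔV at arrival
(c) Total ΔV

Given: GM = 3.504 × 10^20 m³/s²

Convert to SI: r₁ = 35.94 Mm = 3.594e+07 m; r₂ = 183.9 Mm = 1.839e+08 m.
Transfer semi-major axis: a_t = (r₁ + r₂)/2 = (3.594e+07 + 1.839e+08)/2 = 1.0992e+08 m.
Circular speeds: v₁ = √(GM/r₁) = 3.12243e+06 m/s, v₂ = √(GM/r₂) = 1.38036e+06 m/s.
Transfer speeds (vis-viva v² = GM(2/r − 1/a_t)): v₁ᵗ = 4.03874e+06 m/s, v₂ᵗ = 789300 m/s.
(a) ΔV₁ = |v₁ᵗ − v₁| ≈ 9.163e+05 m/s = 916.3 km/s.
(b) ΔV₂ = |v₂ − v₂ᵗ| ≈ 5.911e+05 m/s = 591.1 km/s.
(c) ΔV_total = ΔV₁ + ΔV₂ ≈ 1.507e+06 m/s = 1507 km/s.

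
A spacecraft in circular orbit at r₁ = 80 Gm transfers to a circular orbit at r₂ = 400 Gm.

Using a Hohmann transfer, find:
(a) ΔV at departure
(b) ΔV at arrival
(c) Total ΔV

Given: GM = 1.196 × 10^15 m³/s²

Convert to SI: r₁ = 80 Gm = 8e+10 m; r₂ = 400 Gm = 4e+11 m.
Transfer semi-major axis: a_t = (r₁ + r₂)/2 = (8e+10 + 4e+11)/2 = 2.4e+11 m.
Circular speeds: v₁ = √(GM/r₁) = 122.27 m/s, v₂ = √(GM/r₂) = 54.6809 m/s.
Transfer speeds (vis-viva v² = GM(2/r − 1/a_t)): v₁ᵗ = 157.85 m/s, v₂ᵗ = 31.57 m/s.
(a) ΔV₁ = |v₁ᵗ − v₁| ≈ 35.58 m/s = 35.58 m/s.
(b) ΔV₂ = |v₂ − v₂ᵗ| ≈ 23.11 m/s = 23.11 m/s.
(c) ΔV_total = ΔV₁ + ΔV₂ ≈ 58.69 m/s = 58.69 m/s.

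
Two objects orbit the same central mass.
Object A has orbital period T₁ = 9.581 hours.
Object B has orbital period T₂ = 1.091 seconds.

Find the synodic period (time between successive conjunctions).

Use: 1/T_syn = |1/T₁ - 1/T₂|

Convert to SI: T₁ = 9.581 hours = 34491.6 s.
T_syn = |T₁ · T₂ / (T₁ − T₂)|.
T_syn = |34491.6 · 1.091 / (34491.6 − 1.091)| s ≈ 1.091 s = 1.091 seconds.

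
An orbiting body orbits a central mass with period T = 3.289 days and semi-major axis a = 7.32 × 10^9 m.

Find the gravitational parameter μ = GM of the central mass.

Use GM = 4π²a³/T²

Convert to SI: T = 3.289 days = 284170 s.
GM = 4π² · a³ / T².
GM = 4π² · (7.32e+09)³ / (284170)² m³/s² ≈ 1.918e+20 m³/s² = 1.918 × 10^20 m³/s².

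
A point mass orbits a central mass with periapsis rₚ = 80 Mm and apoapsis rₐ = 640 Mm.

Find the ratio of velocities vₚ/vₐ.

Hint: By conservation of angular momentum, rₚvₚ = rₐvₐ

Convert to SI: rₚ = 80 Mm = 8e+07 m; rₐ = 640 Mm = 6.4e+08 m.
Conservation of angular momentum gives rₚvₚ = rₐvₐ, so vₚ/vₐ = rₐ/rₚ.
vₚ/vₐ = 6.4e+08 / 8e+07 ≈ 8.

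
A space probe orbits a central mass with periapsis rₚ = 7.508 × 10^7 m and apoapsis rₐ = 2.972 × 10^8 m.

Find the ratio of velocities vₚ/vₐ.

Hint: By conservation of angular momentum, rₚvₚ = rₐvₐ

Conservation of angular momentum gives rₚvₚ = rₐvₐ, so vₚ/vₐ = rₐ/rₚ.
vₚ/vₐ = 2.972e+08 / 7.508e+07 ≈ 3.958.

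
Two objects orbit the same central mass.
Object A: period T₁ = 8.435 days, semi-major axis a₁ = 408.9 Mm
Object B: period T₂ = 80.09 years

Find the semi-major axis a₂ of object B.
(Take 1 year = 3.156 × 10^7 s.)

Convert to SI: T₁ = 8.435 days = 728784 s; a₁ = 408.9 Mm = 4.089e+08 m; T₂ = 80.09 years = 2.52764e+09 s.
Kepler's third law: (T₁/T₂)² = (a₁/a₂)³ ⇒ a₂ = a₁ · (T₂/T₁)^(2/3).
T₂/T₁ = 2.52764e+09 / 728784 = 3468.3.
a₂ = 4.089e+08 · (3468.3)^(2/3) m ≈ 9.369e+10 m = 93.69 Gm.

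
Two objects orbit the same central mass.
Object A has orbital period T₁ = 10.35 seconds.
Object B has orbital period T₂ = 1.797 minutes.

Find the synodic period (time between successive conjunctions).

Convert to SI: T₂ = 1.797 minutes = 107.82 s.
T_syn = |T₁ · T₂ / (T₁ − T₂)|.
T_syn = |10.35 · 107.82 / (10.35 − 107.82)| s ≈ 11.45 s = 11.45 seconds.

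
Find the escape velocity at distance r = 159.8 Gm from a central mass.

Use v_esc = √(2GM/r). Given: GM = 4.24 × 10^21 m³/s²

Convert to SI: r = 159.8 Gm = 1.598e+11 m.
Escape velocity comes from setting total energy to zero: ½v² − GM/r = 0 ⇒ v_esc = √(2GM / r).
v_esc = √(2 · 4.24e+21 / 1.598e+11) m/s ≈ 2.304e+05 m/s = 230.4 km/s.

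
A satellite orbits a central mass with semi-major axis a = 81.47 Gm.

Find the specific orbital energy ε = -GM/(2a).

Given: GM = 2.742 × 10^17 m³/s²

Convert to SI: a = 81.47 Gm = 8.147e+10 m.
ε = −GM / (2a).
ε = −2.742e+17 / (2 · 8.147e+10) J/kg ≈ -1.683e+06 J/kg = -1.683 MJ/kg.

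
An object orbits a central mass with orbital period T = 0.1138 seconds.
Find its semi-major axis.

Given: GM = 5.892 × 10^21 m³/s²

Invert Kepler's third law: a = (GM · T² / (4π²))^(1/3).
Substituting T = 0.1138 s and GM = 5.892e+21 m³/s²:
a = (5.892e+21 · (0.1138)² / (4π²))^(1/3) m
a ≈ 1.246e+06 m = 1.246 Mm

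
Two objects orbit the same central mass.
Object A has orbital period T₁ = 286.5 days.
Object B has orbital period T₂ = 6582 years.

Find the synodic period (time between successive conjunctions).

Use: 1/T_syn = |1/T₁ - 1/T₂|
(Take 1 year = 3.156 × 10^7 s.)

Convert to SI: T₁ = 286.5 days = 2.47536e+07 s; T₂ = 6582 years = 2.07728e+11 s.
T_syn = |T₁ · T₂ / (T₁ − T₂)|.
T_syn = |2.47536e+07 · 2.07728e+11 / (2.47536e+07 − 2.07728e+11)| s ≈ 2.476e+07 s = 286.5 days.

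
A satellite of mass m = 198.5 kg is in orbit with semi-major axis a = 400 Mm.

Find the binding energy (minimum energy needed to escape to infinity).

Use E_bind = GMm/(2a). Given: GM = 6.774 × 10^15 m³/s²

Convert to SI: a = 400 Mm = 4e+08 m.
Total orbital energy is E = −GMm/(2a); binding energy is E_bind = −E = GMm/(2a).
E_bind = 6.774e+15 · 198.5 / (2 · 4e+08) J ≈ 1.681e+09 J = 1.681 GJ.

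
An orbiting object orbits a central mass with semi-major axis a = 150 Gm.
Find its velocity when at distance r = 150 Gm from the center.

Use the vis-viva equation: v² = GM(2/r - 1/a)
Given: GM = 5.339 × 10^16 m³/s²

Convert to SI: a = 150 Gm = 1.5e+11 m; r = 150 Gm = 1.5e+11 m.
Vis-viva: v = √(GM · (2/r − 1/a)).
2/r − 1/a = 2/1.5e+11 − 1/1.5e+11 = 6.66667e-12 m⁻¹.
v = √(5.339e+16 · 6.66667e-12) m/s ≈ 596.6 m/s = 596.6 m/s.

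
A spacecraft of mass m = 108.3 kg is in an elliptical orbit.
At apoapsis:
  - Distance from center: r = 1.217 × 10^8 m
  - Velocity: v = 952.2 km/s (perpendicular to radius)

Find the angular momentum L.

Convert to SI: v = 952.2 km/s = 952200 m/s.
Since v is perpendicular to r, L = m · v · r.
L = 108.3 · 952200 · 1.217e+08 kg·m²/s ≈ 1.255e+16 kg·m²/s.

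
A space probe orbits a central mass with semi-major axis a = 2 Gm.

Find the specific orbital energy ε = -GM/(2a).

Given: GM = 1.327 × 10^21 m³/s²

Convert to SI: a = 2 Gm = 2e+09 m.
ε = −GM / (2a).
ε = −1.327e+21 / (2 · 2e+09) J/kg ≈ -3.318e+11 J/kg = -331.8 GJ/kg.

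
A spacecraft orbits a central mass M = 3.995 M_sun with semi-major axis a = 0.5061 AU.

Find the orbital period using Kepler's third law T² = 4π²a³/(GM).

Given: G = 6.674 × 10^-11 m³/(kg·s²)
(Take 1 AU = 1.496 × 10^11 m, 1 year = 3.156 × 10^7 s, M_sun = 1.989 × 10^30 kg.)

Convert to SI: a = 0.5061 AU = 7.57126e+10 m; M = 3.995 M_sun = 7.94605e+30 kg.
GM = G · M = 6.674e-11 · 7.94605e+30 = 5.3032e+20 m³/s².
Kepler's third law: T = 2π √(a³ / GM).
Substituting a = 7.57126e+10 m and GM = 5.3032e+20 m³/s²:
T = 2π √((7.57126e+10)³ / 5.3032e+20) s
T ≈ 5.684e+06 s = 0.1801 years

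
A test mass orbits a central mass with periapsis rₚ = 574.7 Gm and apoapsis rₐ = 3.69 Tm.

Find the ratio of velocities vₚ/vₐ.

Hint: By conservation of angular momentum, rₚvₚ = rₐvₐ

Convert to SI: rₚ = 574.7 Gm = 5.747e+11 m; rₐ = 3.69 Tm = 3.69e+12 m.
Conservation of angular momentum gives rₚvₚ = rₐvₐ, so vₚ/vₐ = rₐ/rₚ.
vₚ/vₐ = 3.69e+12 / 5.747e+11 ≈ 6.421.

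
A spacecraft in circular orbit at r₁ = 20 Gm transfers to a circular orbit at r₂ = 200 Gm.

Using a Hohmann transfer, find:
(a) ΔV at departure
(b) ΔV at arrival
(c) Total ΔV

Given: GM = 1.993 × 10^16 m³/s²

Convert to SI: r₁ = 20 Gm = 2e+10 m; r₂ = 200 Gm = 2e+11 m.
Transfer semi-major axis: a_t = (r₁ + r₂)/2 = (2e+10 + 2e+11)/2 = 1.1e+11 m.
Circular speeds: v₁ = √(GM/r₁) = 998.248 m/s, v₂ = √(GM/r₂) = 315.674 m/s.
Transfer speeds (vis-viva v² = GM(2/r − 1/a_t)): v₁ᵗ = 1346.04 m/s, v₂ᵗ = 134.604 m/s.
(a) ΔV₁ = |v₁ᵗ − v₁| ≈ 347.8 m/s = 347.8 m/s.
(b) ΔV₂ = |v₂ − v₂ᵗ| ≈ 181.1 m/s = 181.1 m/s.
(c) ΔV_total = ΔV₁ + ΔV₂ ≈ 528.9 m/s = 528.9 m/s.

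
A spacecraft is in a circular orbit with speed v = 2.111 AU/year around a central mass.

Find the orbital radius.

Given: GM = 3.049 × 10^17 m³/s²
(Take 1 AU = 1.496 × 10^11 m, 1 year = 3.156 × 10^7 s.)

Convert to SI: v = 2.111 AU/year = 10006.5 m/s.
For a circular orbit, v² = GM / r, so r = GM / v².
r = 3.049e+17 / (10006.5)² m ≈ 3.045e+09 m = 0.02035 AU.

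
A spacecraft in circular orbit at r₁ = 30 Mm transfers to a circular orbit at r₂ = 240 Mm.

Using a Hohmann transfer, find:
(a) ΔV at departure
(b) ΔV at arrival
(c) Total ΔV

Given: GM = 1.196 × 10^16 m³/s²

Convert to SI: r₁ = 30 Mm = 3e+07 m; r₂ = 240 Mm = 2.4e+08 m.
Transfer semi-major axis: a_t = (r₁ + r₂)/2 = (3e+07 + 2.4e+08)/2 = 1.35e+08 m.
Circular speeds: v₁ = √(GM/r₁) = 19966.6 m/s, v₂ = √(GM/r₂) = 7059.27 m/s.
Transfer speeds (vis-viva v² = GM(2/r − 1/a_t)): v₁ᵗ = 26622.2 m/s, v₂ᵗ = 3327.77 m/s.
(a) ΔV₁ = |v₁ᵗ − v₁| ≈ 6656 m/s = 6.656 km/s.
(b) ΔV₂ = |v₂ − v₂ᵗ| ≈ 3731 m/s = 3.731 km/s.
(c) ΔV_total = ΔV₁ + ΔV₂ ≈ 1.039e+04 m/s = 10.39 km/s.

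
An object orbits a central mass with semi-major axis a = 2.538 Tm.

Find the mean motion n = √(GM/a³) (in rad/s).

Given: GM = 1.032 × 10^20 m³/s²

Convert to SI: a = 2.538 Tm = 2.538e+12 m.
n = √(GM / a³).
n = √(1.032e+20 / (2.538e+12)³) rad/s ≈ 2.512e-09 rad/s.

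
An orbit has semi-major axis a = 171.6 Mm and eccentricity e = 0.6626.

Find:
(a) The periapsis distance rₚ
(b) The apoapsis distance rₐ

Convert to SI: a = 171.6 Mm = 1.716e+08 m.
(a) rₚ = a(1 − e) = 1.716e+08 · (1 − 0.6626) = 1.716e+08 · 0.3374 ≈ 5.79e+07 m = 57.9 Mm.
(b) rₐ = a(1 + e) = 1.716e+08 · (1 + 0.6626) = 1.716e+08 · 1.6626 ≈ 2.853e+08 m = 285.3 Mm.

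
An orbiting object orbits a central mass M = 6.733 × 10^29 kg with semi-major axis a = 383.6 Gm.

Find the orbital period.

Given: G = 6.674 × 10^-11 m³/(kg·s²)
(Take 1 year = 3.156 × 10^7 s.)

Convert to SI: a = 383.6 Gm = 3.836e+11 m.
GM = G · M = 6.674e-11 · 6.733e+29 = 4.4936e+19 m³/s².
Kepler's third law: T = 2π √(a³ / GM).
Substituting a = 3.836e+11 m and GM = 4.4936e+19 m³/s²:
T = 2π √((3.836e+11)³ / 4.4936e+19) s
T ≈ 2.227e+08 s = 7.056 years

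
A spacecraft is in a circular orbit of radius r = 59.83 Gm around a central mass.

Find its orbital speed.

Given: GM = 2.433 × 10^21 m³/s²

Convert to SI: r = 59.83 Gm = 5.983e+10 m.
For a circular orbit, gravity supplies the centripetal force, so v = √(GM / r).
v = √(2.433e+21 / 5.983e+10) m/s ≈ 2.017e+05 m/s = 201.7 km/s.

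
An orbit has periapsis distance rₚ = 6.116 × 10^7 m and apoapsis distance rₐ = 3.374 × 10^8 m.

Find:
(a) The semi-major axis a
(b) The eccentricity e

(a) a = (rₚ + rₐ) / 2 = (6.116e+07 + 3.374e+08) / 2 ≈ 1.993e+08 m = 1.993 × 10^8 m.
(b) e = (rₐ − rₚ) / (rₐ + rₚ) = (3.374e+08 − 6.116e+07) / (3.374e+08 + 6.116e+07) ≈ 0.6931.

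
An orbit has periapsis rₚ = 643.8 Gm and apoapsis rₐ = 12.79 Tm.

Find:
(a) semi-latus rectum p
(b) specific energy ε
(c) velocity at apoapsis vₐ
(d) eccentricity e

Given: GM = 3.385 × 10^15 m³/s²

Convert to SI: rₚ = 643.8 Gm = 6.438e+11 m; rₐ = 12.79 Tm = 1.279e+13 m.
(a) From a = (rₚ + rₐ)/2 = 6.7169e+12 m and e = (rₐ − rₚ)/(rₐ + rₚ) = 0.904152, p = a(1 − e²) = 6.7169e+12 · (1 − (0.904152)²) ≈ 1.226e+12 m
(b) With a = (rₚ + rₐ)/2 = 6.7169e+12 m, ε = −GM/(2a) = −3.385e+15/(2 · 6.7169e+12) J/kg ≈ -252 J/kg
(c) With a = (rₚ + rₐ)/2 = 6.7169e+12 m, vₐ = √(GM (2/rₐ − 1/a)) = √(3.385e+15 · (2/1.279e+13 − 1/6.7169e+12)) m/s ≈ 5.037 m/s
(d) e = (rₐ − rₚ)/(rₐ + rₚ) = (1.279e+13 − 6.438e+11)/(1.279e+13 + 6.438e+11) ≈ 0.9042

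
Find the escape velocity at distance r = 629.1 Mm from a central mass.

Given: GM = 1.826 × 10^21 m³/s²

Convert to SI: r = 629.1 Mm = 6.291e+08 m.
Escape velocity comes from setting total energy to zero: ½v² − GM/r = 0 ⇒ v_esc = √(2GM / r).
v_esc = √(2 · 1.826e+21 / 6.291e+08) m/s ≈ 2.409e+06 m/s = 2409 km/s.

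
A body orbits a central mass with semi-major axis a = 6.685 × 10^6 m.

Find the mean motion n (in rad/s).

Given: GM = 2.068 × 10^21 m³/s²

n = √(GM / a³).
n = √(2.068e+21 / (6.685e+06)³) rad/s ≈ 2.631 rad/s.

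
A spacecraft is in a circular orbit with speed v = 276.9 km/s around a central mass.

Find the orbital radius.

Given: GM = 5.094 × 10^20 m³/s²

Convert to SI: v = 276.9 km/s = 276900 m/s.
For a circular orbit, v² = GM / r, so r = GM / v².
r = 5.094e+20 / (276900)² m ≈ 6.644e+09 m = 6.644 Gm.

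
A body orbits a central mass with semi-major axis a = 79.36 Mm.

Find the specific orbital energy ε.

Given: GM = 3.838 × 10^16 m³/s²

Convert to SI: a = 79.36 Mm = 7.936e+07 m.
ε = −GM / (2a).
ε = −3.838e+16 / (2 · 7.936e+07) J/kg ≈ -2.418e+08 J/kg = -241.8 MJ/kg.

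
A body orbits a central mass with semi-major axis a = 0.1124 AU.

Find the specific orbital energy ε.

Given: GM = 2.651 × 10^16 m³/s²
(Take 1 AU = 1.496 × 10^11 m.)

Convert to SI: a = 0.1124 AU = 1.6815e+10 m.
ε = −GM / (2a).
ε = −2.651e+16 / (2 · 1.6815e+10) J/kg ≈ -7.883e+05 J/kg = -788.3 kJ/kg.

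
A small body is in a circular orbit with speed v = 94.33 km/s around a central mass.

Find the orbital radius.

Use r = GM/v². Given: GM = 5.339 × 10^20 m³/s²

Convert to SI: v = 94.33 km/s = 94330 m/s.
For a circular orbit, v² = GM / r, so r = GM / v².
r = 5.339e+20 / (94330)² m ≈ 6e+10 m = 60 Gm.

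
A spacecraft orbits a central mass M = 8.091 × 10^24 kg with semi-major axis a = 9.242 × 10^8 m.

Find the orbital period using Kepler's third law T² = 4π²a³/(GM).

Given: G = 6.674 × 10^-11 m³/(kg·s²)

GM = G · M = 6.674e-11 · 8.091e+24 = 5.39993e+14 m³/s².
Kepler's third law: T = 2π √(a³ / GM).
Substituting a = 9.242e+08 m and GM = 5.39993e+14 m³/s²:
T = 2π √((9.242e+08)³ / 5.39993e+14) s
T ≈ 7.597e+06 s = 87.93 days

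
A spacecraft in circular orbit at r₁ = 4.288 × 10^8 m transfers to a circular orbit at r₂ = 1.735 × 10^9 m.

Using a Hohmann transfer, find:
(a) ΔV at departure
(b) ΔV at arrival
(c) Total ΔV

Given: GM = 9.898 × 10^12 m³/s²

Transfer semi-major axis: a_t = (r₁ + r₂)/2 = (4.288e+08 + 1.735e+09)/2 = 1.0819e+09 m.
Circular speeds: v₁ = √(GM/r₁) = 151.931 m/s, v₂ = √(GM/r₂) = 75.5308 m/s.
Transfer speeds (vis-viva v² = GM(2/r − 1/a_t)): v₁ᵗ = 192.399 m/s, v₂ᵗ = 47.5508 m/s.
(a) ΔV₁ = |v₁ᵗ − v₁| ≈ 40.47 m/s = 40.47 m/s.
(b) ΔV₂ = |v₂ − v₂ᵗ| ≈ 27.98 m/s = 27.98 m/s.
(c) ΔV_total = ΔV₁ + ΔV₂ ≈ 68.45 m/s = 68.45 m/s.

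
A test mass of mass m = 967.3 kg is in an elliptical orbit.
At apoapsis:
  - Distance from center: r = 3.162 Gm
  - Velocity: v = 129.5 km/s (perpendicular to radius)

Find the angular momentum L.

Convert to SI: r = 3.162 Gm = 3.162e+09 m; v = 129.5 km/s = 129500 m/s.
Since v is perpendicular to r, L = m · v · r.
L = 967.3 · 129500 · 3.162e+09 kg·m²/s ≈ 3.961e+17 kg·m²/s.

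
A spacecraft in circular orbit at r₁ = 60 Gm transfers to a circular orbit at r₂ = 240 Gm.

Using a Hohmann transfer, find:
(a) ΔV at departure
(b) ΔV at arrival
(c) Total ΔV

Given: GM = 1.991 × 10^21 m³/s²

Convert to SI: r₁ = 60 Gm = 6e+10 m; r₂ = 240 Gm = 2.4e+11 m.
Transfer semi-major axis: a_t = (r₁ + r₂)/2 = (6e+10 + 2.4e+11)/2 = 1.5e+11 m.
Circular speeds: v₁ = √(GM/r₁) = 182163 m/s, v₂ = √(GM/r₂) = 91081.5 m/s.
Transfer speeds (vis-viva v² = GM(2/r − 1/a_t)): v₁ᵗ = 230420 m/s, v₂ᵗ = 57605 m/s.
(a) ΔV₁ = |v₁ᵗ − v₁| ≈ 4.826e+04 m/s = 48.26 km/s.
(b) ΔV₂ = |v₂ − v₂ᵗ| ≈ 3.348e+04 m/s = 33.48 km/s.
(c) ΔV_total = ΔV₁ + ΔV₂ ≈ 8.173e+04 m/s = 81.73 km/s.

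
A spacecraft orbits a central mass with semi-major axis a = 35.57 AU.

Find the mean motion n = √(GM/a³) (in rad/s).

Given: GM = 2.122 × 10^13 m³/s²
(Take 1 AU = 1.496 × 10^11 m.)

Convert to SI: a = 35.57 AU = 5.32127e+12 m.
n = √(GM / a³).
n = √(2.122e+13 / (5.32127e+12)³) rad/s ≈ 3.753e-13 rad/s.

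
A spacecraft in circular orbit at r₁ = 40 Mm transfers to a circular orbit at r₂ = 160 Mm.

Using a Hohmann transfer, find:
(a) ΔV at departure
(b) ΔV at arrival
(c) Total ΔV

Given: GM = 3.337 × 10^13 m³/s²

Convert to SI: r₁ = 40 Mm = 4e+07 m; r₂ = 160 Mm = 1.6e+08 m.
Transfer semi-major axis: a_t = (r₁ + r₂)/2 = (4e+07 + 1.6e+08)/2 = 1e+08 m.
Circular speeds: v₁ = √(GM/r₁) = 913.373 m/s, v₂ = √(GM/r₂) = 456.686 m/s.
Transfer speeds (vis-viva v² = GM(2/r − 1/a_t)): v₁ᵗ = 1155.34 m/s, v₂ᵗ = 288.834 m/s.
(a) ΔV₁ = |v₁ᵗ − v₁| ≈ 242 m/s = 242 m/s.
(b) ΔV₂ = |v₂ − v₂ᵗ| ≈ 167.9 m/s = 167.9 m/s.
(c) ΔV_total = ΔV₁ + ΔV₂ ≈ 409.8 m/s = 409.8 m/s.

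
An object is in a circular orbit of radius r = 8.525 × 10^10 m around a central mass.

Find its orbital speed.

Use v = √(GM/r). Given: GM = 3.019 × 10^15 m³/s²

For a circular orbit, gravity supplies the centripetal force, so v = √(GM / r).
v = √(3.019e+15 / 8.525e+10) m/s ≈ 188.2 m/s = 188.2 m/s.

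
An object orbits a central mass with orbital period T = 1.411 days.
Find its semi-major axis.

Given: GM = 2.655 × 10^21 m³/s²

Convert to SI: T = 1.411 days = 121910 s.
Invert Kepler's third law: a = (GM · T² / (4π²))^(1/3).
Substituting T = 121910 s and GM = 2.655e+21 m³/s²:
a = (2.655e+21 · (121910)² / (4π²))^(1/3) m
a ≈ 9.998e+09 m = 9.998 Gm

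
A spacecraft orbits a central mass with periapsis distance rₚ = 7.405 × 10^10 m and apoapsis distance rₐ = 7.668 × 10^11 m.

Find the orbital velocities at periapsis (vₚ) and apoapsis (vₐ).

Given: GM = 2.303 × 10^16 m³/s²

Use the vis-viva equation v² = GM(2/r − 1/a) with a = (rₚ + rₐ)/2 = (7.405e+10 + 7.668e+11)/2 = 4.20425e+11 m.
vₚ = √(GM · (2/rₚ − 1/a)) = √(2.303e+16 · (2/7.405e+10 − 1/4.20425e+11)) m/s ≈ 753.1 m/s = 753.1 m/s.
vₐ = √(GM · (2/rₐ − 1/a)) = √(2.303e+16 · (2/7.668e+11 − 1/4.20425e+11)) m/s ≈ 72.73 m/s = 72.73 m/s.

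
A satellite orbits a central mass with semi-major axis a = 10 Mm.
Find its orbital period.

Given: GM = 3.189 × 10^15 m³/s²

Convert to SI: a = 10 Mm = 1e+07 m.
Kepler's third law: T = 2π √(a³ / GM).
Substituting a = 1e+07 m and GM = 3.189e+15 m³/s²:
T = 2π √((1e+07)³ / 3.189e+15) s
T ≈ 3518 s = 58.64 minutes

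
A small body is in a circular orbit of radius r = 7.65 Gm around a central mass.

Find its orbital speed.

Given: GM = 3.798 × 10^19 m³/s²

Convert to SI: r = 7.65 Gm = 7.65e+09 m.
For a circular orbit, gravity supplies the centripetal force, so v = √(GM / r).
v = √(3.798e+19 / 7.65e+09) m/s ≈ 7.046e+04 m/s = 70.46 km/s.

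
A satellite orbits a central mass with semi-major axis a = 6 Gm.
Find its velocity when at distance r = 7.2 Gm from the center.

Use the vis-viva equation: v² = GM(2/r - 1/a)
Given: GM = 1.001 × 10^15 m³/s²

Convert to SI: a = 6 Gm = 6e+09 m; r = 7.2 Gm = 7.2e+09 m.
Vis-viva: v = √(GM · (2/r − 1/a)).
2/r − 1/a = 2/7.2e+09 − 1/6e+09 = 1.11111e-10 m⁻¹.
v = √(1.001e+15 · 1.11111e-10) m/s ≈ 333.5 m/s = 333.5 m/s.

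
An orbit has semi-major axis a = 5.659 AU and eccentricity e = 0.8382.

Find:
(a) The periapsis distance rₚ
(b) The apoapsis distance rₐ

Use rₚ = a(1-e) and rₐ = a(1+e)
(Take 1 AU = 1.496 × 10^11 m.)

Convert to SI: a = 5.659 AU = 8.46586e+11 m.
(a) rₚ = a(1 − e) = 8.46586e+11 · (1 − 0.8382) = 8.46586e+11 · 0.1618 ≈ 1.37e+11 m = 0.9156 AU.
(b) rₐ = a(1 + e) = 8.46586e+11 · (1 + 0.8382) = 8.46586e+11 · 1.8382 ≈ 1.556e+12 m = 10.4 AU.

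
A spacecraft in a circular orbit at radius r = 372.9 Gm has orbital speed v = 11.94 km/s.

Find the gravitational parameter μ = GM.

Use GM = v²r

Convert to SI: r = 372.9 Gm = 3.729e+11 m; v = 11.94 km/s = 11940 m/s.
For a circular orbit v² = GM/r, so GM = v² · r.
GM = (11940)² · 3.729e+11 m³/s² ≈ 5.316e+19 m³/s² = 5.316 × 10^19 m³/s².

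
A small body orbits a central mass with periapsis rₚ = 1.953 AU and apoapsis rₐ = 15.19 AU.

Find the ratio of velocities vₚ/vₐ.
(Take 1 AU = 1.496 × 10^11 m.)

Convert to SI: rₚ = 1.953 AU = 2.92169e+11 m; rₐ = 15.19 AU = 2.27242e+12 m.
Conservation of angular momentum gives rₚvₚ = rₐvₐ, so vₚ/vₐ = rₐ/rₚ.
vₚ/vₐ = 2.27242e+12 / 2.92169e+11 ≈ 7.778.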